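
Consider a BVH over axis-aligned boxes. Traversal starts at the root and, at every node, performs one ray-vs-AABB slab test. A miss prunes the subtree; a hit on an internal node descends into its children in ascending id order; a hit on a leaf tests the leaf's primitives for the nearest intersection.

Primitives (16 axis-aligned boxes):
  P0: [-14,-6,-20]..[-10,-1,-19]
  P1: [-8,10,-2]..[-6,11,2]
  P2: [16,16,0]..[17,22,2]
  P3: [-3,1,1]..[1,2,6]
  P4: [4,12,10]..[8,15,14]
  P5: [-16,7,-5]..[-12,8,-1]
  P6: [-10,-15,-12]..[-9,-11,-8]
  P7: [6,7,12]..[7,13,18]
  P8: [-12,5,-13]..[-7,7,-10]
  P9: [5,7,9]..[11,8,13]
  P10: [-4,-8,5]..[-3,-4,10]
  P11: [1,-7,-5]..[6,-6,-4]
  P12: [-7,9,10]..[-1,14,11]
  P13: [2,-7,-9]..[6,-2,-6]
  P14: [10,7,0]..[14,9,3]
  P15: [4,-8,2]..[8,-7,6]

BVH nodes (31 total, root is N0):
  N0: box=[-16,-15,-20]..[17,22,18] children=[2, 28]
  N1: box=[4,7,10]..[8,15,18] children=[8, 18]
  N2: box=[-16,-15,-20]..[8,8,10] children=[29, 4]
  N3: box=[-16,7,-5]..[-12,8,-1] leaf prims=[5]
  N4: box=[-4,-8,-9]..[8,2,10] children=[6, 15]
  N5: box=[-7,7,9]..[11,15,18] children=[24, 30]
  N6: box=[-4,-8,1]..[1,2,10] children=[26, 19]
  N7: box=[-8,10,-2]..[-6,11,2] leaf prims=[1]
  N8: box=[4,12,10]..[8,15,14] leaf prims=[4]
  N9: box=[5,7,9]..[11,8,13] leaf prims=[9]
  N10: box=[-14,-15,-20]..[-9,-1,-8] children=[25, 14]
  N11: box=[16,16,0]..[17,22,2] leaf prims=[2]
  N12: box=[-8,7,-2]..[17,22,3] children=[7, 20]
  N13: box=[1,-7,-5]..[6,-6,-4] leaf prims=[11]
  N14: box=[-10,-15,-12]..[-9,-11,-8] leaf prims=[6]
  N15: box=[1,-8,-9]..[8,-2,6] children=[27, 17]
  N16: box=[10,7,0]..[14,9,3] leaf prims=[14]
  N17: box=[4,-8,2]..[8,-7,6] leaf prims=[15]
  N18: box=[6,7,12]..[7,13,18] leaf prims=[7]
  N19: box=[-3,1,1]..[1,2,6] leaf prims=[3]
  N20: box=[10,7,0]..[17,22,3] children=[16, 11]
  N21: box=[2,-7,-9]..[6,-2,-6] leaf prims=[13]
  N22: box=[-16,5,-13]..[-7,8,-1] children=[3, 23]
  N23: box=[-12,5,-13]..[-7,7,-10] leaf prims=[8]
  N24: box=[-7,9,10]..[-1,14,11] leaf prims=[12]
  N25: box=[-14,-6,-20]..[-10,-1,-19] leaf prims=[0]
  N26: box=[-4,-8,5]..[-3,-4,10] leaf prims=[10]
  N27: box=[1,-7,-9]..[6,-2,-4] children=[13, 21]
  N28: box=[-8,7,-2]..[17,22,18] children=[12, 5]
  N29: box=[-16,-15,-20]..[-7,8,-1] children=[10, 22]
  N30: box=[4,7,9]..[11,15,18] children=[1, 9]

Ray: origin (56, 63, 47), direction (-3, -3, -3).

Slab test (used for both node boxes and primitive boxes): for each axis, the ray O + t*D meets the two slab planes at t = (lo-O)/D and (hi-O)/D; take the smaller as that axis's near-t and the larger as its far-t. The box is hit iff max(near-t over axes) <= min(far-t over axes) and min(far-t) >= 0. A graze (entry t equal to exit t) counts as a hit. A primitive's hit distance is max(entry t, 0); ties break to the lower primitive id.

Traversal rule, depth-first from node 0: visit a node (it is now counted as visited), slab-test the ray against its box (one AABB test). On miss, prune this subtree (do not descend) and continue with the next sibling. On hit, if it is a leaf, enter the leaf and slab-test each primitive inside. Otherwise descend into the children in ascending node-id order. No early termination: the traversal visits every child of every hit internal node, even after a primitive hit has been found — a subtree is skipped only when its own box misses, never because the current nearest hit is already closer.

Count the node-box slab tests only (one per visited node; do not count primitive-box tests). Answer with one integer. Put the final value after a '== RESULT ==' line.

Traverse from the root:
N0 x:[13,24] y:[41/3,26] z:[29/3,67/3] -> hit [41/3,67/3], descend [2, 28]
  N2 x:[16,24] y:[55/3,26] z:[37/3,67/3] -> hit [55/3,67/3], descend [4, 29]
    N4 x:[16,20] y:[61/3,71/3] z:[37/3,56/3] -> miss, prune
    N29 x:[21,24] y:[55/3,26] z:[16,67/3] -> hit [21,67/3], descend [10, 22]
      N10 x:[65/3,70/3] y:[64/3,26] z:[55/3,67/3] -> hit [65/3,67/3], descend [14, 25]
        N14 x:[65/3,22] y:[74/3,26] z:[55/3,59/3] -> miss, prune
        N25 x:[22,70/3] y:[64/3,23] z:[22,67/3] -> hit [22,67/3] leaf, test {P0@t=22}
      N22 x:[21,24] y:[55/3,58/3] z:[16,20] -> miss, prune
  N28 x:[13,64/3] y:[41/3,56/3] z:[29/3,49/3] -> hit [41/3,49/3], descend [5, 12]
    N5 x:[15,21] y:[16,56/3] z:[29/3,38/3] -> miss, prune
    N12 x:[13,64/3] y:[41/3,56/3] z:[44/3,49/3] -> hit [44/3,49/3], descend [7, 20]
      N7 x:[62/3,64/3] y:[52/3,53/3] z:[15,49/3] -> miss, prune
      N20 x:[13,46/3] y:[41/3,56/3] z:[44/3,47/3] -> hit [44/3,46/3], descend [11, 16]
        N11 x:[13,40/3] y:[41/3,47/3] z:[15,47/3] -> miss, prune
        N16 x:[14,46/3] y:[18,56/3] z:[44/3,47/3] -> miss, prune

order=[0, 2, 4, 29, 10, 14, 25, 22, 28, 5, 12, 7, 20, 11, 16]  |boxes|=15  |leaves|=1  hit=P0

== RESULT ==
15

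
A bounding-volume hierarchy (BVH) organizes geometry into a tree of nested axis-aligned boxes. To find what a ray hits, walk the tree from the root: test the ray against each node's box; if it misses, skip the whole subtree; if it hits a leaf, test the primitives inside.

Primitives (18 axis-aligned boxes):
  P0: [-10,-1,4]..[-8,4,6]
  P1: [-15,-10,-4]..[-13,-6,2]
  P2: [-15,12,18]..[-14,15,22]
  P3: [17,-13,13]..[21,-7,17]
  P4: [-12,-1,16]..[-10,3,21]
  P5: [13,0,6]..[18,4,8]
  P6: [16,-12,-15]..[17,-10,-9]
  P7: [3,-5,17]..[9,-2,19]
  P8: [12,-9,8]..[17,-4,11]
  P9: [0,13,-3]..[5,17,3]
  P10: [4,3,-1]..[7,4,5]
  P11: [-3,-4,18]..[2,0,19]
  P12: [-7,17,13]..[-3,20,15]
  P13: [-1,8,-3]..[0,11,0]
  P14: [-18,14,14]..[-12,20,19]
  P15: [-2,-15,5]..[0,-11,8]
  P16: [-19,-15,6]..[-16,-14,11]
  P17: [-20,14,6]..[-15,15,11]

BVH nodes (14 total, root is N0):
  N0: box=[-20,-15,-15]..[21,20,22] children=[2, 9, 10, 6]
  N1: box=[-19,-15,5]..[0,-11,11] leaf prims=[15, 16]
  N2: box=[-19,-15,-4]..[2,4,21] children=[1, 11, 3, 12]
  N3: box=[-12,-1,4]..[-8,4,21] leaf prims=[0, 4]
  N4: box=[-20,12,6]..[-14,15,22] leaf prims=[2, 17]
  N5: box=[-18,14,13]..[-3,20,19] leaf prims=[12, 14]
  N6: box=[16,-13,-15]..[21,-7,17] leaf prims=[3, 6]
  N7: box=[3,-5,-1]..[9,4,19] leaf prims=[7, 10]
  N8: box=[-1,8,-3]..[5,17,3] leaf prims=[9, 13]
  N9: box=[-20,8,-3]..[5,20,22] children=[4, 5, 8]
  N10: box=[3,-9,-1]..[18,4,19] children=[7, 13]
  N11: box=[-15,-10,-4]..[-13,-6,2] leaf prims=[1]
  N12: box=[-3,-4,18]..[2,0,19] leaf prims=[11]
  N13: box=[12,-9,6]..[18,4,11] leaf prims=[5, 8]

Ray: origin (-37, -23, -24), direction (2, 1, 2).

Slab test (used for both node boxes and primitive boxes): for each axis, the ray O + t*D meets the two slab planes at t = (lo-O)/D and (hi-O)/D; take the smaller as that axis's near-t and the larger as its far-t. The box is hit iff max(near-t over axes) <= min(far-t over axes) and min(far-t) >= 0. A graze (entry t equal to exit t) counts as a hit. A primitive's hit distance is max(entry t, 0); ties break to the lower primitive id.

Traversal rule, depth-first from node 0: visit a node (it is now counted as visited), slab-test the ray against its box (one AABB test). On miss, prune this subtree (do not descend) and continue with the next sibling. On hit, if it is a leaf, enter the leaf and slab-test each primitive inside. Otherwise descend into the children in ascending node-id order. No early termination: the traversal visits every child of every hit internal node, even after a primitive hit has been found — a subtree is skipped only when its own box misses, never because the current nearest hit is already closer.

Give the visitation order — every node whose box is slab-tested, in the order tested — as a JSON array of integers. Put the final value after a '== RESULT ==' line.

Traverse from the root:
N0 x:[17/2,29] y:[8,43] z:[9/2,23] -> hit [17/2,23], descend [2, 6, 9, 10]
  N2 x:[9,39/2] y:[8,27] z:[10,45/2] -> hit [10,39/2], descend [1, 3, 11, 12]
    N1 x:[9,37/2] y:[8,12] z:[29/2,35/2] -> miss, prune
    N3 x:[25/2,29/2] y:[22,27] z:[14,45/2] -> miss, prune
    N11 x:[11,12] y:[13,17] z:[10,13] -> miss, prune
    N12 x:[17,39/2] y:[19,23] z:[21,43/2] -> miss, prune
  N6 x:[53/2,29] y:[10,16] z:[9/2,41/2] -> miss, prune
  N9 x:[17/2,21] y:[31,43] z:[21/2,23] -> miss, prune
  N10 x:[20,55/2] y:[14,27] z:[23/2,43/2] -> hit [20,43/2], descend [7, 13]
    N7 x:[20,23] y:[18,27] z:[23/2,43/2] -> hit [20,43/2] leaf, test {P7@t=41/2, P10(miss)}
    N13 x:[49/2,55/2] y:[14,27] z:[15,35/2] -> miss, prune

Visited [0, 2, 1, 3, 11, 12, 6, 9, 10, 7, 13]. Tests: 11 box, 1 leaf. Nearest: P7.

== RESULT ==
[0, 2, 1, 3, 11, 12, 6, 9, 10, 7, 13]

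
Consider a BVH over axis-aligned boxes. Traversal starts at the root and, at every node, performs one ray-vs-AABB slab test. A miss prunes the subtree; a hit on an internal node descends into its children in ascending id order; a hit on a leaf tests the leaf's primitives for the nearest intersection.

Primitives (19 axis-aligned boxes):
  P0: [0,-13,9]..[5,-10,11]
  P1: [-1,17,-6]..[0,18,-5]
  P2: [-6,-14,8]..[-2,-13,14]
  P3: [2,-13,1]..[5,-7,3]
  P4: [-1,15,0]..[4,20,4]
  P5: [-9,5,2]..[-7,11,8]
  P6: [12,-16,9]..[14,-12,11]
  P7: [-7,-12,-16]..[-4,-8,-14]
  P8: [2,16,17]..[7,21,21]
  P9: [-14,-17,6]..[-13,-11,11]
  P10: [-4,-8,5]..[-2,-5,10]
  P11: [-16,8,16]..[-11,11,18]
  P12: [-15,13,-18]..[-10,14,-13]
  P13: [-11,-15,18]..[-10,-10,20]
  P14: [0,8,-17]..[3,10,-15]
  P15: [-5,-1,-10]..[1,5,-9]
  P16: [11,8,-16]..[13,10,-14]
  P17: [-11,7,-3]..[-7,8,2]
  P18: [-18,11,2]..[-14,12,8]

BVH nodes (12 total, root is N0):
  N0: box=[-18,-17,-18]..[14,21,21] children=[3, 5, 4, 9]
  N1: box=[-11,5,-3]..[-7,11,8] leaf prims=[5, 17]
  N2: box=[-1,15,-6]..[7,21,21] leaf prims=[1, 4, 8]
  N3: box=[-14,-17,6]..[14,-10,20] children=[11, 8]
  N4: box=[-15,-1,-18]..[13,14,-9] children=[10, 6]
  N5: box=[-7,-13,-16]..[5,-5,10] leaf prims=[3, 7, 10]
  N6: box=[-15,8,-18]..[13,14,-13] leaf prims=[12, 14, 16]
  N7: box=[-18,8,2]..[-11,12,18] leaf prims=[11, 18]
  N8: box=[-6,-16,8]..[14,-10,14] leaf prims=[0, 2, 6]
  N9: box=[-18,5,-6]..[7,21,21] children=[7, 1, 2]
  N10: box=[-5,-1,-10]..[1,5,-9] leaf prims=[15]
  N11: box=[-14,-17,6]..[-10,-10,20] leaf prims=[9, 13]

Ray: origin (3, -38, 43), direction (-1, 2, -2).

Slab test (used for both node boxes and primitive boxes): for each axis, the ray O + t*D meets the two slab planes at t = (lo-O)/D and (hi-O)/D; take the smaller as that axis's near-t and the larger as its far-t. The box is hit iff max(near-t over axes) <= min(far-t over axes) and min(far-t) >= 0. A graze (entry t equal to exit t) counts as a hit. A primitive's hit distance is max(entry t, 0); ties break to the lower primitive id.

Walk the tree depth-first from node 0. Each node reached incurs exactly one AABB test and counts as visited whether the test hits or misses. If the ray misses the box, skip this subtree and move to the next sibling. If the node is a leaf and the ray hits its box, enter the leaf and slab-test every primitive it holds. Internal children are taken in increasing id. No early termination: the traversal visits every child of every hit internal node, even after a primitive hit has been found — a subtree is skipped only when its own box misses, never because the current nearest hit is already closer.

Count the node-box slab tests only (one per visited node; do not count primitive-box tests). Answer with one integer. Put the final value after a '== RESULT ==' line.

Walk:
N0 x:[-11,21] y:[21/2,59/2] z:[11,61/2] -> hit [11,21], descend [3, 4, 5, 9]
  N3 x:[-11,17] y:[21/2,14] z:[23/2,37/2] -> hit [23/2,14], descend [8, 11]
    N8 x:[-11,9] y:[11,14] z:[29/2,35/2] -> miss, prune
    N11 x:[13,17] y:[21/2,14] z:[23/2,37/2] -> hit [13,14] leaf, test {P9(miss), P13(miss)}
  N4 x:[-10,18] y:[37/2,26] z:[26,61/2] -> miss, prune
  N5 x:[-2,10] y:[25/2,33/2] z:[33/2,59/2] -> miss, prune
  N9 x:[-4,21] y:[43/2,59/2] z:[11,49/2] -> miss, prune

Visited [0, 3, 8, 11, 4, 5, 9]. Tests: 7 box, 1 leaf. Nearest: miss.

== RESULT ==
7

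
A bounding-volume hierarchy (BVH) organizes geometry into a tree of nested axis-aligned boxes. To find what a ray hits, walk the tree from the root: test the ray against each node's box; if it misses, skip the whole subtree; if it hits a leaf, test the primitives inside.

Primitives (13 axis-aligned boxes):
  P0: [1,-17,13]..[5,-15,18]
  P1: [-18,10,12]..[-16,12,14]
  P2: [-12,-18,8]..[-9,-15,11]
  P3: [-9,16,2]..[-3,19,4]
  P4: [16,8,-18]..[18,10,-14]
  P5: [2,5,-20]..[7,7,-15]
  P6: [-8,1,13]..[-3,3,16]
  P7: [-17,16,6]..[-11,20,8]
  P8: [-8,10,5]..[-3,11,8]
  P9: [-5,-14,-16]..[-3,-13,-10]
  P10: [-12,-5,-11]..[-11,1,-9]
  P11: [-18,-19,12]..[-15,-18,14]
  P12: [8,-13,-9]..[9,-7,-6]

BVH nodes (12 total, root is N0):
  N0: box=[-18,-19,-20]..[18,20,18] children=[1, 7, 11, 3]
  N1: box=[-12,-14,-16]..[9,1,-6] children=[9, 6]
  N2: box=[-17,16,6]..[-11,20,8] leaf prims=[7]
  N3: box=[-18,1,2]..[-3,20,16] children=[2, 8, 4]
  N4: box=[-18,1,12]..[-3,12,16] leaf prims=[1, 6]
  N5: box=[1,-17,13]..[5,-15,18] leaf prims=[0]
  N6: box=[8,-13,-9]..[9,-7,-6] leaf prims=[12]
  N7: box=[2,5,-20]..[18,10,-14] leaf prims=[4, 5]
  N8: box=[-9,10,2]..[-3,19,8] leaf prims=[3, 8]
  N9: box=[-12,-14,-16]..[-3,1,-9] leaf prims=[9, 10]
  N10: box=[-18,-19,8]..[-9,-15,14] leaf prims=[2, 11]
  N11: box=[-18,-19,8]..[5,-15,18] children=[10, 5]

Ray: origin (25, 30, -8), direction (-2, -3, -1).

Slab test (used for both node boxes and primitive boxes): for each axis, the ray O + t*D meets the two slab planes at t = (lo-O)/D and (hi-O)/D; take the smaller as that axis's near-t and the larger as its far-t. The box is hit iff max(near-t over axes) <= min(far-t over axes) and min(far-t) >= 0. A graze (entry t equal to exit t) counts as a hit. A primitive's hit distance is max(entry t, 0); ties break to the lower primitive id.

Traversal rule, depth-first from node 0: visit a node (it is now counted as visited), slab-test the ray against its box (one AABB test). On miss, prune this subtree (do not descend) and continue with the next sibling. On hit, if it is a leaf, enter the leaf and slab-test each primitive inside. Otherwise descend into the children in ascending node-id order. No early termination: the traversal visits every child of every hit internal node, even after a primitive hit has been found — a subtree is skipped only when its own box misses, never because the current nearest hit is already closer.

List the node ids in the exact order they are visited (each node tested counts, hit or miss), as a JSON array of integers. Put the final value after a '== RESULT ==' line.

Trace the traversal:
N0 x:[7/2,43/2] y:[10/3,49/3] z:[-26,12] -> hit [7/2,12], descend [1, 3, 7, 11]
  N1 x:[8,37/2] y:[29/3,44/3] z:[-2,8] -> miss, prune
  N3 x:[14,43/2] y:[10/3,29/3] z:[-24,-10] -> miss, prune
  N7 x:[7/2,23/2] y:[20/3,25/3] z:[6,12] -> hit [20/3,25/3] leaf, test {P4(miss), P5(miss)}
  N11 x:[10,43/2] y:[15,49/3] z:[-26,-16] -> miss, prune

5 AABB tests over nodes [0, 1, 3, 7, 11]; 1 leaf entered; closest miss.

== RESULT ==
[0, 1, 3, 7, 11]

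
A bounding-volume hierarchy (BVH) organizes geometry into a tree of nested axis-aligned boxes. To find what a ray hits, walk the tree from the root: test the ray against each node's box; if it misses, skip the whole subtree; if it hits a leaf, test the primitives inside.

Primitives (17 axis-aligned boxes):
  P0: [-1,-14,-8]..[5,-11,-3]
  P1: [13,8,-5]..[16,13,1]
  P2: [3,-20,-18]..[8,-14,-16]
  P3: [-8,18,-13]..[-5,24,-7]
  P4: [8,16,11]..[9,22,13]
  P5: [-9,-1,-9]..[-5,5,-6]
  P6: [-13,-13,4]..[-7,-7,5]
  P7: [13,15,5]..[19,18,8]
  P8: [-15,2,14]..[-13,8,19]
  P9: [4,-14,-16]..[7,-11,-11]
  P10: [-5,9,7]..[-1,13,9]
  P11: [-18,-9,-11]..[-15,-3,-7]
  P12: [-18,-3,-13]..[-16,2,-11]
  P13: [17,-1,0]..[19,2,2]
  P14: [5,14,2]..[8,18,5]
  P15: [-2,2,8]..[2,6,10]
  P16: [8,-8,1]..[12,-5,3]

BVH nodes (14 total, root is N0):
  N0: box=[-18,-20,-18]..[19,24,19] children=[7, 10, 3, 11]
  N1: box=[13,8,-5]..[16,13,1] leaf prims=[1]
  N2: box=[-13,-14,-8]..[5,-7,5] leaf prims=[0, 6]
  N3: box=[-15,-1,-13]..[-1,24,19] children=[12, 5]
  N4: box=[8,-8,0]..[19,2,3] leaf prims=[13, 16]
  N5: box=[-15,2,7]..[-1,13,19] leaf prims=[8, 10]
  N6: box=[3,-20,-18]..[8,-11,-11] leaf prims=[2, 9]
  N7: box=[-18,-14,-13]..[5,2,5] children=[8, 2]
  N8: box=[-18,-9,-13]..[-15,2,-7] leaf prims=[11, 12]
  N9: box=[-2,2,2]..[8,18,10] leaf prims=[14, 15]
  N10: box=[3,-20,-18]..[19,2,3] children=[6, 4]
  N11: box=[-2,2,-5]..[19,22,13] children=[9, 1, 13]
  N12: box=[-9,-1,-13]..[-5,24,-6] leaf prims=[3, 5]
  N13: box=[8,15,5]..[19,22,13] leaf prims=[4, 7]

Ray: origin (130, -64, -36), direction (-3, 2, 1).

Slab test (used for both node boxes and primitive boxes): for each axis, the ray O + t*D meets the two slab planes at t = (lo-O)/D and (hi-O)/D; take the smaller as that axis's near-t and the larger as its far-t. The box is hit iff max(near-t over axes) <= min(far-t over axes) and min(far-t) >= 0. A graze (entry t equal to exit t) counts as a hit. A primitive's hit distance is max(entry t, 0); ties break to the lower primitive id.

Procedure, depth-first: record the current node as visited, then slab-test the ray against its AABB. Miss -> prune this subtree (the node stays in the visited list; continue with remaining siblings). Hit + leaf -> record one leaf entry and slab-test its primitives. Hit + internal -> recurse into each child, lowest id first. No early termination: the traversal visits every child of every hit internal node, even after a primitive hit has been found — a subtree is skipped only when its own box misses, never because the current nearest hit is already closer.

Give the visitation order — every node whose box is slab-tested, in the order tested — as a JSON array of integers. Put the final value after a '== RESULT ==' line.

Walk:
N0 x:[37,148/3] y:[22,44] z:[18,55] -> hit [37,44], descend [3, 7, 10, 11]
  N3 x:[131/3,145/3] y:[63/2,44] z:[23,55] -> hit [131/3,44], descend [5, 12]
    N5 x:[131/3,145/3] y:[33,77/2] z:[43,55] -> miss, prune
    N12 x:[45,139/3] y:[63/2,44] z:[23,30] -> miss, prune
  N7 x:[125/3,148/3] y:[25,33] z:[23,41] -> miss, prune
  N10 x:[37,127/3] y:[22,33] z:[18,39] -> miss, prune
  N11 x:[37,44] y:[33,43] z:[31,49] -> hit [37,43], descend [1, 9, 13]
    N1 x:[38,39] y:[36,77/2] z:[31,37] -> miss, prune
    N9 x:[122/3,44] y:[33,41] z:[38,46] -> hit [122/3,41] leaf, test {P14@t=122/3, P15(miss)}
    N13 x:[37,122/3] y:[79/2,43] z:[41,49] -> miss, prune

10 AABB tests over nodes [0, 3, 5, 12, 7, 10, 11, 1, 9, 13]; 1 leaf entered; closest P14.

== RESULT ==
[0, 3, 5, 12, 7, 10, 11, 1, 9, 13]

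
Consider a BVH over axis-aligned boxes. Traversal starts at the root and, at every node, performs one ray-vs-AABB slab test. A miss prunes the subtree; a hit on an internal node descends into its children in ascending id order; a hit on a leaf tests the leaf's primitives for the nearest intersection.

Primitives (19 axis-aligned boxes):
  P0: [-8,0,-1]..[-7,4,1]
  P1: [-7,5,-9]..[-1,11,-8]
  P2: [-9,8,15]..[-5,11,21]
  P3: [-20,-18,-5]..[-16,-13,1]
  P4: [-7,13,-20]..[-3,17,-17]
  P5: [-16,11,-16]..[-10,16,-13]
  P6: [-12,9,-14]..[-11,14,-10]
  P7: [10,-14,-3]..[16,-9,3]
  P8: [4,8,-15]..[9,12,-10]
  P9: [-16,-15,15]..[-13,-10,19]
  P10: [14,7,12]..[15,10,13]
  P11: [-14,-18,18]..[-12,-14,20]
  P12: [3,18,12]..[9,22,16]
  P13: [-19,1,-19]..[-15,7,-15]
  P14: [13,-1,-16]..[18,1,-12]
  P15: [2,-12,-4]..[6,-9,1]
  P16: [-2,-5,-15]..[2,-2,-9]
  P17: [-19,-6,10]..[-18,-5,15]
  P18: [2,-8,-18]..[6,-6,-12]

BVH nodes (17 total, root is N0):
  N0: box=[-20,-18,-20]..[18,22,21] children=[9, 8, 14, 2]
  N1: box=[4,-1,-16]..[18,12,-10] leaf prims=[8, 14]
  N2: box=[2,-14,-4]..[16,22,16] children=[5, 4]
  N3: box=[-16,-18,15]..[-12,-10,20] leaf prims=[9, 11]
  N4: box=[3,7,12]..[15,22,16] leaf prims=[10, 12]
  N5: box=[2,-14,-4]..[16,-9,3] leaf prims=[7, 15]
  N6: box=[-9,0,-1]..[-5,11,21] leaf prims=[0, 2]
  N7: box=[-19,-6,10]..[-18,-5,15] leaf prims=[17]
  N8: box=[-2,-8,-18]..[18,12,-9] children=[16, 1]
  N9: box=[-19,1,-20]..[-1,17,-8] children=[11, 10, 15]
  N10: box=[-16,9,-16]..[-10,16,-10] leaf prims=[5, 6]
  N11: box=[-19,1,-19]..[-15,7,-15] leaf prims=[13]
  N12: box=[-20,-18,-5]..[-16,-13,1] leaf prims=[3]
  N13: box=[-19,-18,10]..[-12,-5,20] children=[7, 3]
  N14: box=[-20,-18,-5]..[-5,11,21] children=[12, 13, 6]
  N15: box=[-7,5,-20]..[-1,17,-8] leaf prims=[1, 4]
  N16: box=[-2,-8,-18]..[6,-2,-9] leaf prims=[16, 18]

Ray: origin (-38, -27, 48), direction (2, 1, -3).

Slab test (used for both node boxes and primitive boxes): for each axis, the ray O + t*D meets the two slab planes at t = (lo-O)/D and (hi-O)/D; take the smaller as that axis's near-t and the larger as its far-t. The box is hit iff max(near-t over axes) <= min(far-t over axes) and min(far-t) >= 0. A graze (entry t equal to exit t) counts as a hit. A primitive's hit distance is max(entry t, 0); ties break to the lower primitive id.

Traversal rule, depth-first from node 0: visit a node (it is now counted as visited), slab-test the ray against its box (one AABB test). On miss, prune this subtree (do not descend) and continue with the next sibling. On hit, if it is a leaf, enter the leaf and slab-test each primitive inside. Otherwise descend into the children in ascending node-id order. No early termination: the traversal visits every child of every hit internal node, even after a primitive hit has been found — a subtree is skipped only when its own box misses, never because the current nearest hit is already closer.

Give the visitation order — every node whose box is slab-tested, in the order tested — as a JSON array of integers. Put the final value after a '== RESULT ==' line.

Trace the traversal:
N0 x:[9,28] y:[9,49] z:[9,68/3] -> hit [9,68/3], descend [2, 8, 9, 14]
  N2 x:[20,27] y:[13,49] z:[32/3,52/3] -> miss, prune
  N8 x:[18,28] y:[19,39] z:[19,22] -> hit [19,22], descend [1, 16]
    N1 x:[21,28] y:[26,39] z:[58/3,64/3] -> miss, prune
    N16 x:[18,22] y:[19,25] z:[19,22] -> hit [19,22] leaf, test {P16(miss), P18@t=20}
  N9 x:[19/2,37/2] y:[28,44] z:[56/3,68/3] -> miss, prune
  N14 x:[9,33/2] y:[9,38] z:[9,53/3] -> hit [9,33/2], descend [6, 12, 13]
    N6 x:[29/2,33/2] y:[27,38] z:[9,49/3] -> miss, prune
    N12 x:[9,11] y:[9,14] z:[47/3,53/3] -> miss, prune
    N13 x:[19/2,13] y:[9,22] z:[28/3,38/3] -> hit [19/2,38/3], descend [3, 7]
      N3 x:[11,13] y:[9,17] z:[28/3,11] -> hit [11,11] leaf, test {P9(miss), P11(miss)}
      N7 x:[19/2,10] y:[21,22] z:[11,38/3] -> miss, prune

order=[0, 2, 8, 1, 16, 9, 14, 6, 12, 13, 3, 7]  |boxes|=12  |leaves|=2  hit=P18

== RESULT ==
[0, 2, 8, 1, 16, 9, 14, 6, 12, 13, 3, 7]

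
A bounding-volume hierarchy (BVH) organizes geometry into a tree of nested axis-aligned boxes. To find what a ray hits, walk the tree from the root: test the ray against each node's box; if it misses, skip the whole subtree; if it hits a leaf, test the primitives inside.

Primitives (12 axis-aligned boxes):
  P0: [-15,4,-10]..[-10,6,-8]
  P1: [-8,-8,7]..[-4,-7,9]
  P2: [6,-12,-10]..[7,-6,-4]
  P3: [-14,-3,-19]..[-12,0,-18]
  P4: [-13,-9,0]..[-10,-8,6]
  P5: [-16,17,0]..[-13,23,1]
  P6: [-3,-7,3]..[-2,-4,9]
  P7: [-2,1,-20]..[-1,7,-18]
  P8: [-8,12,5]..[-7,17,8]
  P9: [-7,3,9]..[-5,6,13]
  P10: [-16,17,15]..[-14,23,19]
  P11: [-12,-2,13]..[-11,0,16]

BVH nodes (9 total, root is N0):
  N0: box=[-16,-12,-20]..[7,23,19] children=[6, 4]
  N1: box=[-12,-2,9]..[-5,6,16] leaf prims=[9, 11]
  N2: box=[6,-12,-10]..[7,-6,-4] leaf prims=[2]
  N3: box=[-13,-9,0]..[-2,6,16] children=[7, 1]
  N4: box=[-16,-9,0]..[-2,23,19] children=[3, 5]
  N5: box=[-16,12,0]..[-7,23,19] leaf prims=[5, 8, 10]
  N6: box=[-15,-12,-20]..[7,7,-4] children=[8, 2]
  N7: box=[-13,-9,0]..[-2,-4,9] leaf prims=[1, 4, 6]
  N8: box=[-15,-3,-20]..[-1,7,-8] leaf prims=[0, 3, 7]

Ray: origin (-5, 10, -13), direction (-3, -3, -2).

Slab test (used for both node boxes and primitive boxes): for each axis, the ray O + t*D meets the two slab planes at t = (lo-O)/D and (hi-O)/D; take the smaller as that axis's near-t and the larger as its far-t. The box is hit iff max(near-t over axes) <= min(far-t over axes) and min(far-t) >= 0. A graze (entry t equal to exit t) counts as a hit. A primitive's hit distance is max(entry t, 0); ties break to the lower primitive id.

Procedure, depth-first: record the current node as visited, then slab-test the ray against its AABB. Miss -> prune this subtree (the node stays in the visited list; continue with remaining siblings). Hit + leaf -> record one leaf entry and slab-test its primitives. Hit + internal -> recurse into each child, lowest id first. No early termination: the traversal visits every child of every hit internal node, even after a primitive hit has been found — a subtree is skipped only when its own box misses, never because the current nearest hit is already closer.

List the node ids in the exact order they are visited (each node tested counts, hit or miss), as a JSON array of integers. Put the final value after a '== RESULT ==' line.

Trace the traversal:
N0 x:[-4,11/3] y:[-13/3,22/3] z:[-16,7/2] -> hit [-4,7/2], descend [4, 6]
  N4 x:[-1,11/3] y:[-13/3,19/3] z:[-16,-13/2] -> miss, prune
  N6 x:[-4,10/3] y:[1,22/3] z:[-9/2,7/2] -> hit [1,10/3], descend [2, 8]
    N2 x:[-4,-11/3] y:[16/3,22/3] z:[-9/2,-3/2] -> miss, prune
    N8 x:[-4/3,10/3] y:[1,13/3] z:[-5/2,7/2] -> hit [1,10/3] leaf, test {P0(miss), P3(miss), P7(miss)}

order=[0, 4, 6, 2, 8]  |boxes|=5  |leaves|=1  hit=miss

== RESULT ==
[0, 4, 6, 2, 8]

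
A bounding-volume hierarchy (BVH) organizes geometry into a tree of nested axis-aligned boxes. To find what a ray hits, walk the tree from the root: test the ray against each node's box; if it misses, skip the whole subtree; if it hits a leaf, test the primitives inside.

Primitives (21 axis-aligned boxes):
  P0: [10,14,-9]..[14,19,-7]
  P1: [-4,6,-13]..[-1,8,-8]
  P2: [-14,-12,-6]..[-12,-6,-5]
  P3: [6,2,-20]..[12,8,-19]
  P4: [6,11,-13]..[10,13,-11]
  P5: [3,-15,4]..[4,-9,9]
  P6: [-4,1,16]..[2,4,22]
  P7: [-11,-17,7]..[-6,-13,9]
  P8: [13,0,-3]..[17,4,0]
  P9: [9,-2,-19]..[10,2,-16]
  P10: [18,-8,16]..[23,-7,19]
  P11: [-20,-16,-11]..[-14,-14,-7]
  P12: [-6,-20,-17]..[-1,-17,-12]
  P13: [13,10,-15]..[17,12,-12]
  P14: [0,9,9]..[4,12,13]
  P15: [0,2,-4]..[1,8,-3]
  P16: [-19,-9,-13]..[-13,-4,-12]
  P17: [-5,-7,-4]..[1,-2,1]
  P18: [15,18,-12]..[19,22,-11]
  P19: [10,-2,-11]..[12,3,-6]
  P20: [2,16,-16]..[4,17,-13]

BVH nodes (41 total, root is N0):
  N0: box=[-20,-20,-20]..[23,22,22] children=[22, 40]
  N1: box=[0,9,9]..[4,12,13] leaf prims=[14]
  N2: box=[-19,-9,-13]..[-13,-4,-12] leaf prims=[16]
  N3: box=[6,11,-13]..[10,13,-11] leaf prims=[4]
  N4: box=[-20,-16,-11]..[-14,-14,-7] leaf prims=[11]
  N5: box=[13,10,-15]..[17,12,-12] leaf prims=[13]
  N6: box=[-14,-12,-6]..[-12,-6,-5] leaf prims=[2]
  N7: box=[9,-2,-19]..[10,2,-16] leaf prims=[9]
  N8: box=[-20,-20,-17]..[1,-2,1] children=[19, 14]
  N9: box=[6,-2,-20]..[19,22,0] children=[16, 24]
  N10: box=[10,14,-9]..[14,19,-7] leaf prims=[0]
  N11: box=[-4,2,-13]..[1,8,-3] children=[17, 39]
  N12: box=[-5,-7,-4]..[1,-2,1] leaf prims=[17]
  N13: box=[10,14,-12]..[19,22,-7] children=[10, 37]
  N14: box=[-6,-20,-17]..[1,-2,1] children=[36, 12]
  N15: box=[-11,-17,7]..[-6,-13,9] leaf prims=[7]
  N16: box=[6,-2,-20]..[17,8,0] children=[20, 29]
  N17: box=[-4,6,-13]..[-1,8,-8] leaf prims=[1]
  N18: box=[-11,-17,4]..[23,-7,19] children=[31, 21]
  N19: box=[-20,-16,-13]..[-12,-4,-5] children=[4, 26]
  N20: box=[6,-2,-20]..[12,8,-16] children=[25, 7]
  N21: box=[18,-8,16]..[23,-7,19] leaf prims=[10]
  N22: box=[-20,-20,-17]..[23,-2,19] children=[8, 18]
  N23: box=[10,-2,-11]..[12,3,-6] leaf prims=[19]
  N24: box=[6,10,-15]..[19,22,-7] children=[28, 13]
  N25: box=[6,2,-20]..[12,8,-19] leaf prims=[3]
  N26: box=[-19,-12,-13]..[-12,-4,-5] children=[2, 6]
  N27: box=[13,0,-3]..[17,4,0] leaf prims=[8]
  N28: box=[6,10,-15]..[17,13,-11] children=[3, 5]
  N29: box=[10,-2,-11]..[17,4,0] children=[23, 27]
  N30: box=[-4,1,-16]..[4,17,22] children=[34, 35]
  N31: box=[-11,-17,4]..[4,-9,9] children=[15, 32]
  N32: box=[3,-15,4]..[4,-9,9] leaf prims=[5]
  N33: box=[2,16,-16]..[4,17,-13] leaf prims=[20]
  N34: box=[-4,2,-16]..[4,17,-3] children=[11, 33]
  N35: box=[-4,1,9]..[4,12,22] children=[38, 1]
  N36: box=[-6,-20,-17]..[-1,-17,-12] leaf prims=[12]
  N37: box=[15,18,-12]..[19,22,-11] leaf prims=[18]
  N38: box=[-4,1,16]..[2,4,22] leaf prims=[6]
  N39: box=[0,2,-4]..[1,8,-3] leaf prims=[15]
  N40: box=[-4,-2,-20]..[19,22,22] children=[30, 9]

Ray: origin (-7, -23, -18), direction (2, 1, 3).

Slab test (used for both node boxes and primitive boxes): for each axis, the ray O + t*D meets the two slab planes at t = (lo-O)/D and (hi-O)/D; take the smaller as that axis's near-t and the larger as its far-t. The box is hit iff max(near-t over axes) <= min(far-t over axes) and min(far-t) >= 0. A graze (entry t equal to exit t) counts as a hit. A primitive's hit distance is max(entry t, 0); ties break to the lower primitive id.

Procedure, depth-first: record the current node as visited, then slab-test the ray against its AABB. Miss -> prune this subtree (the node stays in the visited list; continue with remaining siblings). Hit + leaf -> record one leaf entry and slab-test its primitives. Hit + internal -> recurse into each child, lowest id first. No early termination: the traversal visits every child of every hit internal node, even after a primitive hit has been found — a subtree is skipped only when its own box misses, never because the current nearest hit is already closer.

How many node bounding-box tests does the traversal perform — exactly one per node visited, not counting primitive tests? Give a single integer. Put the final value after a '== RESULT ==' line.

Walk:
N0 x:[-13/2,15] y:[3,45] z:[-2/3,40/3] -> hit [3,40/3], descend [22, 40]
  N22 x:[-13/2,15] y:[3,21] z:[1/3,37/3] -> hit [3,37/3], descend [8, 18]
    N8 x:[-13/2,4] y:[3,21] z:[1/3,19/3] -> hit [3,4], descend [14, 19]
      N14 x:[1/2,4] y:[3,21] z:[1/3,19/3] -> hit [3,4], descend [12, 36]
        N12 x:[1,4] y:[16,21] z:[14/3,19/3] -> miss, prune
        N36 x:[1/2,3] y:[3,6] z:[1/3,2] -> miss, prune
      N19 x:[-13/2,-5/2] y:[7,19] z:[5/3,13/3] -> miss, prune
    N18 x:[-2,15] y:[6,16] z:[22/3,37/3] -> hit [22/3,37/3], descend [21, 31]
      N21 x:[25/2,15] y:[15,16] z:[34/3,37/3] -> miss, prune
      N31 x:[-2,11/2] y:[6,14] z:[22/3,9] -> miss, prune
  N40 x:[3/2,13] y:[21,45] z:[-2/3,40/3] -> miss, prune

Visited [0, 22, 8, 14, 12, 36, 19, 18, 21, 31, 40]. Tests: 11 box, 0 leaf. Nearest: miss.

== RESULT ==
11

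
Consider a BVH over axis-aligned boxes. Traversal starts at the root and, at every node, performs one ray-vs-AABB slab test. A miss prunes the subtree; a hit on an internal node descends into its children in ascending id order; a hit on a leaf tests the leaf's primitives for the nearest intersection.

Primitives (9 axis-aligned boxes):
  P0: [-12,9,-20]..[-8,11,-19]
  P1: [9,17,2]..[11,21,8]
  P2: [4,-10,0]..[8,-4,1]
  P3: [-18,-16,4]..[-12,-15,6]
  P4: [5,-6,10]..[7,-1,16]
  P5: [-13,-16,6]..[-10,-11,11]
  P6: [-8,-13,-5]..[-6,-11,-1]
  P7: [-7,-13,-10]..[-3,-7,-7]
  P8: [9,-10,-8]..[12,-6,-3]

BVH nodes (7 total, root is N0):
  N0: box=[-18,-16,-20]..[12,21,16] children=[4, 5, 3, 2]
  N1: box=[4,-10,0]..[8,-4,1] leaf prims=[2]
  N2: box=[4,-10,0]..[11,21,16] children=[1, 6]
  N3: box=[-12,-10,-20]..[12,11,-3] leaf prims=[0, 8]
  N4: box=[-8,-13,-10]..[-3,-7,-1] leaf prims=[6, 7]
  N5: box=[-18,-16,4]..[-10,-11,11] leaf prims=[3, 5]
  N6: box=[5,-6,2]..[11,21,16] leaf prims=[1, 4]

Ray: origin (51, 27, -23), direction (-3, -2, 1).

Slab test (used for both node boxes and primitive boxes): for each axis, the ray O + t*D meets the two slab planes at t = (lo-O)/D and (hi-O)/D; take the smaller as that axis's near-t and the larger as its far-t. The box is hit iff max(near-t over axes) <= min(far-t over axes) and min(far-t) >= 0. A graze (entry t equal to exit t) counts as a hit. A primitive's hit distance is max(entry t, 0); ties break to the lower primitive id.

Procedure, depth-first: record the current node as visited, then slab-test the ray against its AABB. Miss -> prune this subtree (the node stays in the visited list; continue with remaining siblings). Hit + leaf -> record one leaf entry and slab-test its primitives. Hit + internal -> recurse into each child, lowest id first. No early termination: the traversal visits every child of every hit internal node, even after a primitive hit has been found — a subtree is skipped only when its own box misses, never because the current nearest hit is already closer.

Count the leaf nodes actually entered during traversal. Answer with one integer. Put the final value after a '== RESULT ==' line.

Trace the traversal:
N0 x:[13,23] y:[3,43/2] z:[3,39] -> hit [13,43/2], descend [2, 3, 4, 5]
  N2 x:[40/3,47/3] y:[3,37/2] z:[23,39] -> miss, prune
  N3 x:[13,21] y:[8,37/2] z:[3,20] -> hit [13,37/2] leaf, test {P0(miss), P8(miss)}
  N4 x:[18,59/3] y:[17,20] z:[13,22] -> hit [18,59/3] leaf, test {P6@t=19, P7(miss)}
  N5 x:[61/3,23] y:[19,43/2] z:[27,34] -> miss, prune

Summary -> nodes [0, 2, 3, 4, 5]; box-tests=5; leaf-entries=2; first=P6

== RESULT ==
2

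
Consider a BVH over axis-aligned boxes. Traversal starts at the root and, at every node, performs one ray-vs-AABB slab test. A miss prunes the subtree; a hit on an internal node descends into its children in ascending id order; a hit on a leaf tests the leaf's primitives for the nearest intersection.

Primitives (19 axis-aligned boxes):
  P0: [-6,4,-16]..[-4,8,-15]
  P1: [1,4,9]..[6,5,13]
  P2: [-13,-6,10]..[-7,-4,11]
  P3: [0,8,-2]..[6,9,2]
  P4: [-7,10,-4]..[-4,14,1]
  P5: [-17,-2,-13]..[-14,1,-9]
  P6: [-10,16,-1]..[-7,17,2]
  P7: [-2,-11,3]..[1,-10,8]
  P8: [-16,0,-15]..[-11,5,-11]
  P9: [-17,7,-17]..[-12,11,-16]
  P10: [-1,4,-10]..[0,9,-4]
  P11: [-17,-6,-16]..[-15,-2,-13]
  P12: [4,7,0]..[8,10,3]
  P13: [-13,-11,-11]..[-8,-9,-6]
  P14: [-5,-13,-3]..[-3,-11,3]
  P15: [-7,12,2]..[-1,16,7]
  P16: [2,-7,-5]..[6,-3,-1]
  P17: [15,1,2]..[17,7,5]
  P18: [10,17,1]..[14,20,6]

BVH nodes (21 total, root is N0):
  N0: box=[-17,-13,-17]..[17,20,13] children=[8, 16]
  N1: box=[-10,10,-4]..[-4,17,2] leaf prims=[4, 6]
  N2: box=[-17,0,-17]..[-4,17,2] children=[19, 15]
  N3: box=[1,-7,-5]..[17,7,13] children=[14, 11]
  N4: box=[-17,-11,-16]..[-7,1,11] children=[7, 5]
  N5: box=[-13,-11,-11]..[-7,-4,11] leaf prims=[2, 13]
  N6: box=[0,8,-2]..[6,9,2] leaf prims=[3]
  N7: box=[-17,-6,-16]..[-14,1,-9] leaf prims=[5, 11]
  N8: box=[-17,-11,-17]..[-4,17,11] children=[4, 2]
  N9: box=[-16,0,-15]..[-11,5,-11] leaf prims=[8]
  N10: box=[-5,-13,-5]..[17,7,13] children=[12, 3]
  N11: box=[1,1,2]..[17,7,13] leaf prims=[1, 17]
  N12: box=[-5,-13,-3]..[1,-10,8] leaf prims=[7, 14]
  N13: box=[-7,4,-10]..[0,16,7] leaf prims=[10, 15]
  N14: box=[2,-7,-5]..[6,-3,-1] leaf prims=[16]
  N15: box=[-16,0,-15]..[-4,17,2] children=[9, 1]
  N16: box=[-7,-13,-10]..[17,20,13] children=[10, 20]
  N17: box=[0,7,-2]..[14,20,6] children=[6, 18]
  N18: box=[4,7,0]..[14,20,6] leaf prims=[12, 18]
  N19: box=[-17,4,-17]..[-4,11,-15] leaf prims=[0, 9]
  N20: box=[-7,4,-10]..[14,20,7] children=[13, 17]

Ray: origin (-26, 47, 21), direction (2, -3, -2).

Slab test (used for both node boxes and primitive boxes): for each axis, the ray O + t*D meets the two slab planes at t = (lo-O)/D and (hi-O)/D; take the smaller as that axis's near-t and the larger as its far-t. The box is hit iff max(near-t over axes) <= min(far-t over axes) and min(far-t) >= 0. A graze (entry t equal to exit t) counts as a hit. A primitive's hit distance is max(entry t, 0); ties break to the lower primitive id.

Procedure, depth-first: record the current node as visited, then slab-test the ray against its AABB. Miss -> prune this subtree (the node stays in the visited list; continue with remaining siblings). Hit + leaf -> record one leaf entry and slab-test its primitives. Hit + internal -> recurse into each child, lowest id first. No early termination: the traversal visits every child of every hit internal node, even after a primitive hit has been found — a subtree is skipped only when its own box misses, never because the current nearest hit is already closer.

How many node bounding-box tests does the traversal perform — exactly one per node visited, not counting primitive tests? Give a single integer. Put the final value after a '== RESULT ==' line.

Walk:
N0 x:[9/2,43/2] y:[9,20] z:[4,19] -> hit [9,19], descend [8, 16]
  N8 x:[9/2,11] y:[10,58/3] z:[5,19] -> hit [10,11], descend [2, 4]
    N2 x:[9/2,11] y:[10,47/3] z:[19/2,19] -> hit [10,11], descend [15, 19]
      N15 x:[5,11] y:[10,47/3] z:[19/2,18] -> hit [10,11], descend [1, 9]
        N1 x:[8,11] y:[10,37/3] z:[19/2,25/2] -> hit [10,11] leaf, test {P4@t=11, P6(miss)}
        N9 x:[5,15/2] y:[14,47/3] z:[16,18] -> miss, prune
      N19 x:[9/2,11] y:[12,43/3] z:[18,19] -> miss, prune
    N4 x:[9/2,19/2] y:[46/3,58/3] z:[5,37/2] -> miss, prune
  N16 x:[19/2,43/2] y:[9,20] z:[4,31/2] -> hit [19/2,31/2], descend [10, 20]
    N10 x:[21/2,43/2] y:[40/3,20] z:[4,13] -> miss, prune
    N20 x:[19/2,20] y:[9,43/3] z:[7,31/2] -> hit [19/2,43/3], descend [13, 17]
      N13 x:[19/2,13] y:[31/3,43/3] z:[7,31/2] -> hit [31/3,13] leaf, test {P10@t=38/3, P15(miss)}
      N17 x:[13,20] y:[9,40/3] z:[15/2,23/2] -> miss, prune

Visited [0, 8, 2, 15, 1, 9, 19, 4, 16, 10, 20, 13, 17]. Tests: 13 box, 2 leaf. Nearest: P4.

== RESULT ==
13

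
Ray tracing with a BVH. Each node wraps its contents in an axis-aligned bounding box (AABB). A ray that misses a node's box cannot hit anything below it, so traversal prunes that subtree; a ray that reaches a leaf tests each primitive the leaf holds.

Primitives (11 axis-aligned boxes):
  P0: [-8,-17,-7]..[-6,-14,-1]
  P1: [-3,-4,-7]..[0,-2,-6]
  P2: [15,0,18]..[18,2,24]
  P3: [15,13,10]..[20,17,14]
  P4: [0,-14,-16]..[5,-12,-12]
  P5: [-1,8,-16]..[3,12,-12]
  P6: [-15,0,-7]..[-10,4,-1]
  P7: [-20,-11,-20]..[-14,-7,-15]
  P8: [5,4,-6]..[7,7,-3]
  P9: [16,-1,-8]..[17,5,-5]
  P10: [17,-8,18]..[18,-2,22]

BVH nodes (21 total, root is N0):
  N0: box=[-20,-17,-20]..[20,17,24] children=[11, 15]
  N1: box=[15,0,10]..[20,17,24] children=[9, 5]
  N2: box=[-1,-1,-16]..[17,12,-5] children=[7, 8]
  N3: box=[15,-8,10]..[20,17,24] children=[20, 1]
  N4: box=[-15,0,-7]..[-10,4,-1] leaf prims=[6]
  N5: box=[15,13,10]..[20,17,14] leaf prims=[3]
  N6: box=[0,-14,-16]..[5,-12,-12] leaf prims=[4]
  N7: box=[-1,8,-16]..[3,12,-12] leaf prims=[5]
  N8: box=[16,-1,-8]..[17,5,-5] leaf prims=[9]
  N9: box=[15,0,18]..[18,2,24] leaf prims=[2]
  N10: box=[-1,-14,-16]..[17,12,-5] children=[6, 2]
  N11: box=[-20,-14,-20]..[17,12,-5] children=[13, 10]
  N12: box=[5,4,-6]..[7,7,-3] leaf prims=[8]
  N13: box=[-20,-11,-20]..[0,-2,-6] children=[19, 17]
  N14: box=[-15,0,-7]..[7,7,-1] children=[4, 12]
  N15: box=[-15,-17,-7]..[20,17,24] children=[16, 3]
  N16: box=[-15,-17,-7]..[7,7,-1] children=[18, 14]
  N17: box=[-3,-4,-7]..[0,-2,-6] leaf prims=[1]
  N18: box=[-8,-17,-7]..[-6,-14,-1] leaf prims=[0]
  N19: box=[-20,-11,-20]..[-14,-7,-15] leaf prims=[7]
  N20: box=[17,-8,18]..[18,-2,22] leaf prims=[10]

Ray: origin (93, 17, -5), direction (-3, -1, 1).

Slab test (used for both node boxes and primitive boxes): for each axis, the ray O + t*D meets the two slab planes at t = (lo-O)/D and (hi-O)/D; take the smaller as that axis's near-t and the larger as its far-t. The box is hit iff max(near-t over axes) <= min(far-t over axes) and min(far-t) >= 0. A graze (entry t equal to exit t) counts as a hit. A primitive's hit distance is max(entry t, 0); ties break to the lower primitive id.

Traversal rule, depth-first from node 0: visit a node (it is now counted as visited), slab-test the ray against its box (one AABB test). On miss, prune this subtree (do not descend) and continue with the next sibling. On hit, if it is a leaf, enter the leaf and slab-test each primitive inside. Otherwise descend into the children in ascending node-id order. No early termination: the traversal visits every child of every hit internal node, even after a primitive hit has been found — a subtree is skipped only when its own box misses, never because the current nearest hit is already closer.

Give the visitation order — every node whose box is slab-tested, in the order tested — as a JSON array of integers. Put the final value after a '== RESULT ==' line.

Traverse from the root:
N0 x:[73/3,113/3] y:[0,34] z:[-15,29] -> hit [73/3,29], descend [11, 15]
  N11 x:[76/3,113/3] y:[5,31] z:[-15,0] -> miss, prune
  N15 x:[73/3,36] y:[0,34] z:[-2,29] -> hit [73/3,29], descend [3, 16]
    N3 x:[73/3,26] y:[0,25] z:[15,29] -> hit [73/3,25], descend [1, 20]
      N1 x:[73/3,26] y:[0,17] z:[15,29] -> miss, prune
      N20 x:[25,76/3] y:[19,25] z:[23,27] -> hit [25,25] leaf, test {P10@t=25}
    N16 x:[86/3,36] y:[10,34] z:[-2,4] -> miss, prune

order=[0, 11, 15, 3, 1, 20, 16]  |boxes|=7  |leaves|=1  hit=P10

== RESULT ==
[0, 11, 15, 3, 1, 20, 16]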